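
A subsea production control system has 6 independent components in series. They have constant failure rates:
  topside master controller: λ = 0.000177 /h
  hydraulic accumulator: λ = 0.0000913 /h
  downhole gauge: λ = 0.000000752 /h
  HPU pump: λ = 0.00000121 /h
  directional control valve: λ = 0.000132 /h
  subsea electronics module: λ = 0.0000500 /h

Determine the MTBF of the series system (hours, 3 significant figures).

Series of exponential components: λ_sys = Σ λ_i
λ_sys = 0.000177 + 0.0000913 + 0.000000752 + 0.00000121 + 0.000132 + 0.0000500 = 4.5226e-04 /h
MTBF = 1 / λ_sys = 2210 h

2210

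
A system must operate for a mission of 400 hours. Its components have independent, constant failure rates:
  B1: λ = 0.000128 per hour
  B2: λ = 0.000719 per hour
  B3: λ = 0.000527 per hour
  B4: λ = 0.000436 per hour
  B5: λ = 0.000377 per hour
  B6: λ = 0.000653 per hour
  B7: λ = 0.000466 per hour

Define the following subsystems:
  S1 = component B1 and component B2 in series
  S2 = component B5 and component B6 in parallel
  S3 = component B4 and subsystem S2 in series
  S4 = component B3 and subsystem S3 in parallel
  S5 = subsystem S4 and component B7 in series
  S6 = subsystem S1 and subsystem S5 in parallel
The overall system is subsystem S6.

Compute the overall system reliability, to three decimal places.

R(B1) = exp(−0.000128 × 400) = 0.95009
R(B2) = exp(−0.000719 × 400) = 0.75006
R(B3) = exp(−0.000527 × 400) = 0.80994
R(B4) = exp(−0.000436 × 400) = 0.83996
R(B5) = exp(−0.000377 × 400) = 0.86002
R(B6) = exp(−0.000653 × 400) = 0.77013
R(B7) = exp(−0.000466 × 400) = 0.82994
Series (B1 and B2): 0.95009 × 0.75006 = 0.71262
Parallel (B5 and B6): 1 − (1 − 0.86002)(1 − 0.77013) = 0.96782
Series (B4 and [0.96782]): 0.83996 × 0.96782 = 0.81293
Parallel (B3 and [0.81293]): 1 − (1 − 0.80994)(1 − 0.81293) = 0.96445
Series ([0.96445] and B7): 0.96445 × 0.82994 = 0.80044
Parallel ([0.71262] and [0.80044]): 1 − (1 − 0.71262)(1 − 0.80044) = 0.943

0.943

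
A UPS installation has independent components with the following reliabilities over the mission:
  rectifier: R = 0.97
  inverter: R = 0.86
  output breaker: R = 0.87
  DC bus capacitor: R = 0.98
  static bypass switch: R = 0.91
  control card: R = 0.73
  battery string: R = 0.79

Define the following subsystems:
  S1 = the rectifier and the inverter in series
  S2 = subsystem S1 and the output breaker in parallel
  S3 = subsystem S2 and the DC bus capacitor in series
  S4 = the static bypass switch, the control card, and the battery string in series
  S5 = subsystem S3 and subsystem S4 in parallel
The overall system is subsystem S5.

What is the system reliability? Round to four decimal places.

0.9805

Series (rectifier and inverter): 0.970000 × 0.860000 = 0.834200
Parallel ([0.834200] and output breaker): 1 − (1 − 0.834200)(1 − 0.870000) = 0.978446
Series ([0.978446] and DC bus capacitor): 0.978446 × 0.980000 = 0.958877
Series (static bypass switch, control card, and battery string): 0.910000 × 0.730000 × 0.790000 = 0.524797
Parallel ([0.958877] and [0.524797]): 1 − (1 − 0.958877)(1 − 0.524797) = 0.9805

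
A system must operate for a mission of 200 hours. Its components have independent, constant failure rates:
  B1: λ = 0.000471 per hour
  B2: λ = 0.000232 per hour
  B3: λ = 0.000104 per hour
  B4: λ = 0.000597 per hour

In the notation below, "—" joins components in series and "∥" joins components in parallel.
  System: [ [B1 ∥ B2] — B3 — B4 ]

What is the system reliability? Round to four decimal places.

0.8656

R(B1) = exp(−0.000471 × 200) = 0.910101
R(B2) = exp(−0.000232 × 200) = 0.954660
R(B3) = exp(−0.000104 × 200) = 0.979415
R(B4) = exp(−0.000597 × 200) = 0.887453
Parallel (B1 and B2): 1 − (1 − 0.910101)(1 − 0.954660) = 0.995924
Series ([0.995924], B3, and B4): 0.995924 × 0.979415 × 0.887453 = 0.8656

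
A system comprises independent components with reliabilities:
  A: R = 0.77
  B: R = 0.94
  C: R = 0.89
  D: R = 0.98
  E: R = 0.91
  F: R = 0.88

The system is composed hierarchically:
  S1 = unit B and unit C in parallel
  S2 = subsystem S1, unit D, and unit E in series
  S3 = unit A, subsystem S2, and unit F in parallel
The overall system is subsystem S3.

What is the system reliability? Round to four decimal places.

Parallel (B and C): 1 − (1 − 0.940000)(1 − 0.890000) = 0.993400
Series ([0.993400], D, and E): 0.993400 × 0.980000 × 0.910000 = 0.885914
Parallel (A, [0.885914], and F): 1 − (1 − 0.770000)(1 − 0.885914)(1 − 0.880000) = 0.9969

0.9969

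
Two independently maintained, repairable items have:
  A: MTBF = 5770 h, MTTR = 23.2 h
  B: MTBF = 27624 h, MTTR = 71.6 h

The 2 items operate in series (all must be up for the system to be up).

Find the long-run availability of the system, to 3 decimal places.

0.993

A(A) = MTBF/(MTBF+MTTR) = 5770/(5770+23.2) = 0.995995
A(B) = MTBF/(MTBF+MTTR) = 27624/(27624+71.6) = 0.997415
Series availability: 0.995995 × 0.997415 = 0.993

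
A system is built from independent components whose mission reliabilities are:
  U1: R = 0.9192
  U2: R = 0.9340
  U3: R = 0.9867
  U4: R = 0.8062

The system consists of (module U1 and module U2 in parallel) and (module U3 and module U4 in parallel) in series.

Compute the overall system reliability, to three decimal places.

Parallel (U1 and U2): 1 − (1 − 0.91920)(1 − 0.93400) = 0.99467
Parallel (U3 and U4): 1 − (1 − 0.98670)(1 − 0.80620) = 0.99742
Series ([0.99467] and [0.99742]): 0.99467 × 0.99742 = 0.992

0.992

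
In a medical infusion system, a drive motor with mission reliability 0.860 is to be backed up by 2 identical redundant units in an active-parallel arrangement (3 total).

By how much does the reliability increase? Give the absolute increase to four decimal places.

0.1373

R_before = 0.860
R_after = 1 − (1 − 0.860)^3 = 0.9973
ΔR = 0.9973 − 0.860 = 0.1373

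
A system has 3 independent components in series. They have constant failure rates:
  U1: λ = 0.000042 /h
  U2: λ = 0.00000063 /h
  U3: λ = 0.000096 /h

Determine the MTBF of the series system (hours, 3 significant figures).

Series of exponential components: λ_sys = Σ λ_i
λ_sys = 0.000042 + 0.00000063 + 0.000096 = 1.3863e-04 /h
MTBF = 1 / λ_sys = 7210 h

7210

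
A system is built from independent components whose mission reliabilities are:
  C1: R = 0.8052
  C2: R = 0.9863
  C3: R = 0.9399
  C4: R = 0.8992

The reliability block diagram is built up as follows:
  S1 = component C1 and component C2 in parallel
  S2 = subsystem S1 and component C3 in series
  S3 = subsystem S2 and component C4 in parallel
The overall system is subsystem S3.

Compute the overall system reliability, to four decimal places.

0.9937

Parallel (C1 and C2): 1 − (1 − 0.805200)(1 − 0.986300) = 0.997331
Series ([0.997331] and C3): 0.997331 × 0.939900 = 0.937391
Parallel ([0.937391] and C4): 1 − (1 − 0.937391)(1 − 0.899200) = 0.9937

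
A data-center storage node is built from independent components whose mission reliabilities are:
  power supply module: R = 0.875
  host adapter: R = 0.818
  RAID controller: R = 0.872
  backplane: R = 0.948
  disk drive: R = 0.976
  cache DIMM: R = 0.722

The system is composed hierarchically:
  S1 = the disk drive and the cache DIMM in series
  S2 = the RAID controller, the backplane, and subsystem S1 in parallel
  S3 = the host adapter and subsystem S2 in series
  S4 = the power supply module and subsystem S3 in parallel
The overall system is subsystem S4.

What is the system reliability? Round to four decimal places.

0.9770

Series (disk drive and cache DIMM): 0.976000 × 0.722000 = 0.704672
Parallel (RAID controller, backplane, and [0.704672]): 1 − (1 − 0.872000)(1 − 0.948000)(1 − 0.704672) = 0.998034
Series (host adapter and [0.998034]): 0.818000 × 0.998034 = 0.816392
Parallel (power supply module and [0.816392]): 1 − (1 − 0.875000)(1 − 0.816392) = 0.9770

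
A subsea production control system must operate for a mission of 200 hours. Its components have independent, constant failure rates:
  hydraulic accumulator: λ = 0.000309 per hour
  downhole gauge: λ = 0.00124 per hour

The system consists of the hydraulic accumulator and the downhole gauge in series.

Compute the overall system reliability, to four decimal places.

R(hydraulic accumulator) = exp(−0.000309 × 200) = 0.940071
R(downhole gauge) = exp(−0.00124 × 200) = 0.780360
Series (hydraulic accumulator and downhole gauge): 0.940071 × 0.780360 = 0.7336

0.7336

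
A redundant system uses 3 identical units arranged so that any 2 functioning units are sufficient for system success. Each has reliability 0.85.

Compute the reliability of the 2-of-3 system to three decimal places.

0.939

R = Σ_{i=2}^{3} C(3,i) p^i (1−p)^{3−i} with p = 0.85
C(3,2)·0.85^2·0.15^1 = 0.32513
C(3,3)·0.85^3·0.15^0 = 0.61413
Sum = 0.939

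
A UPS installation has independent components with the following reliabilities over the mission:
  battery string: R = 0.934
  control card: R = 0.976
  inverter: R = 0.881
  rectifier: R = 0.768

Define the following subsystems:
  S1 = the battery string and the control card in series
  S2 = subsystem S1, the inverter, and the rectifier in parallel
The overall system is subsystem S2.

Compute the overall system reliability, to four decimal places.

Series (battery string and control card): 0.934000 × 0.976000 = 0.911584
Parallel ([0.911584], inverter, and rectifier): 1 − (1 − 0.911584)(1 − 0.881000)(1 − 0.768000) = 0.9976

0.9976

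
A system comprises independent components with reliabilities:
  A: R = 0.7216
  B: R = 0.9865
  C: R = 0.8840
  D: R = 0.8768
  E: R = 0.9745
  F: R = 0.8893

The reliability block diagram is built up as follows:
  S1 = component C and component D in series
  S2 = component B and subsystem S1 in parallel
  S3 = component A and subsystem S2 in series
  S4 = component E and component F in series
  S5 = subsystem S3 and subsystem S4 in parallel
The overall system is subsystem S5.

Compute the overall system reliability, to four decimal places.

0.9626

Series (C and D): 0.884000 × 0.876800 = 0.775091
Parallel (B and [0.775091]): 1 − (1 − 0.986500)(1 − 0.775091) = 0.996964
Series (A and [0.996964]): 0.721600 × 0.996964 = 0.719409
Series (E and F): 0.974500 × 0.889300 = 0.866623
Parallel ([0.719409] and [0.866623]): 1 − (1 − 0.719409)(1 − 0.866623) = 0.9626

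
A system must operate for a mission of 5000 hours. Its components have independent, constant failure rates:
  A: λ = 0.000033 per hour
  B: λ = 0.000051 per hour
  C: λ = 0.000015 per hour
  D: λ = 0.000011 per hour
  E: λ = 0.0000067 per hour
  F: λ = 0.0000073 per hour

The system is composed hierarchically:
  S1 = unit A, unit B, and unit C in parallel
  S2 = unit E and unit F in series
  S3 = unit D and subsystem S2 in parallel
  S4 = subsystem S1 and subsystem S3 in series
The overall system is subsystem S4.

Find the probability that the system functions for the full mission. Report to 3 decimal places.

0.994

R(A) = exp(−0.000033 × 5000) = 0.84789
R(B) = exp(−0.000051 × 5000) = 0.77492
R(C) = exp(−0.000015 × 5000) = 0.92774
R(D) = exp(−0.000011 × 5000) = 0.94649
R(E) = exp(−0.0000067 × 5000) = 0.96705
R(F) = exp(−0.0000073 × 5000) = 0.96416
Parallel (A, B, and C): 1 − (1 − 0.84789)(1 − 0.77492)(1 − 0.92774) = 0.99753
Series (E and F): 0.96705 × 0.96416 = 0.93239
Parallel (D and [0.93239]): 1 − (1 − 0.94649)(1 − 0.93239) = 0.99638
Series ([0.99753] and [0.99638]): 0.99753 × 0.99638 = 0.994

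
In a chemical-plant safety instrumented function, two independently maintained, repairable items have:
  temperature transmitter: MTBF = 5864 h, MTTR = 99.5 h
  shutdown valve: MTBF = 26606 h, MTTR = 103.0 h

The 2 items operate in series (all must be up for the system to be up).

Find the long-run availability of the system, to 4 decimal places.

A(temperature transmitter) = MTBF/(MTBF+MTTR) = 5864/(5864+99.5) = 0.983315
A(shutdown valve) = MTBF/(MTBF+MTTR) = 26606/(26606+103.0) = 0.996144
Series availability: 0.983315 × 0.996144 = 0.9795

0.9795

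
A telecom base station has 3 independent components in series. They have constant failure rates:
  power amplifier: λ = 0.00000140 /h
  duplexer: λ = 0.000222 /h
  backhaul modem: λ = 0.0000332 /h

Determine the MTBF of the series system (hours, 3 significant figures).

Series of exponential components: λ_sys = Σ λ_i
λ_sys = 0.00000140 + 0.000222 + 0.0000332 = 2.5660e-04 /h
MTBF = 1 / λ_sys = 3900 h

3900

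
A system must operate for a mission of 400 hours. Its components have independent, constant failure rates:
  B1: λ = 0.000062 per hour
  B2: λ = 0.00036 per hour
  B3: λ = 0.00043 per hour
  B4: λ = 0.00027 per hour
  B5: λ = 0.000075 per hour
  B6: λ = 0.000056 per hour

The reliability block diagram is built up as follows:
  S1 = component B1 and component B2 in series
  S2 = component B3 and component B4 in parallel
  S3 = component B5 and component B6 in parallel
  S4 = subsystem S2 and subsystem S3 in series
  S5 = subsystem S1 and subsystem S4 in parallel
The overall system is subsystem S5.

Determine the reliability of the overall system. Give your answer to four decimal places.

0.9974

R(B1) = exp(−0.000062 × 400) = 0.975505
R(B2) = exp(−0.00036 × 400) = 0.865888
R(B3) = exp(−0.00043 × 400) = 0.841979
R(B4) = exp(−0.00027 × 400) = 0.897628
R(B5) = exp(−0.000075 × 400) = 0.970446
R(B6) = exp(−0.000056 × 400) = 0.977849
Series (B1 and B2): 0.975505 × 0.865888 = 0.844678
Parallel (B3 and B4): 1 − (1 − 0.841979)(1 − 0.897628) = 0.983823
Parallel (B5 and B6): 1 − (1 − 0.970446)(1 − 0.977849) = 0.999345
Series ([0.983823] and [0.999345]): 0.983823 × 0.999345 = 0.983179
Parallel ([0.844678] and [0.983179]): 1 − (1 − 0.844678)(1 − 0.983179) = 0.9974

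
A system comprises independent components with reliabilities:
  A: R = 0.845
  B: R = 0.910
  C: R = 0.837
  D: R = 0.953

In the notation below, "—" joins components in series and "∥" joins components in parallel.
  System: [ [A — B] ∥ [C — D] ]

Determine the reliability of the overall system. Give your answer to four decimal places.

0.9532

Series (A and B): 0.845000 × 0.910000 = 0.768950
Series (C and D): 0.837000 × 0.953000 = 0.797661
Parallel ([0.768950] and [0.797661]): 1 − (1 − 0.768950)(1 − 0.797661) = 0.9532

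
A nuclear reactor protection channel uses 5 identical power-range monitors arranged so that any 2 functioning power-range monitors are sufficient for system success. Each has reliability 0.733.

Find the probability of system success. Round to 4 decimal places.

R = Σ_{i=2}^{5} C(5,i) p^i (1−p)^{5−i} with p = 0.733
C(5,2)·0.733^2·0.267^3 = 0.102268
C(5,3)·0.733^3·0.267^2 = 0.280759
C(5,4)·0.733^4·0.267^1 = 0.385387
C(5,5)·0.733^5·0.267^0 = 0.211602
Sum = 0.9800

0.9800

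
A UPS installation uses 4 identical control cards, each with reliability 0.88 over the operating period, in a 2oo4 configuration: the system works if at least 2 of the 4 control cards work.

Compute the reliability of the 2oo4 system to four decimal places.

0.9937

R = Σ_{i=2}^{4} C(4,i) p^i (1−p)^{4−i} with p = 0.88
C(4,2)·0.88^2·0.12^2 = 0.066908
C(4,3)·0.88^3·0.12^1 = 0.327107
C(4,4)·0.88^4·0.12^0 = 0.599695
Sum = 0.9937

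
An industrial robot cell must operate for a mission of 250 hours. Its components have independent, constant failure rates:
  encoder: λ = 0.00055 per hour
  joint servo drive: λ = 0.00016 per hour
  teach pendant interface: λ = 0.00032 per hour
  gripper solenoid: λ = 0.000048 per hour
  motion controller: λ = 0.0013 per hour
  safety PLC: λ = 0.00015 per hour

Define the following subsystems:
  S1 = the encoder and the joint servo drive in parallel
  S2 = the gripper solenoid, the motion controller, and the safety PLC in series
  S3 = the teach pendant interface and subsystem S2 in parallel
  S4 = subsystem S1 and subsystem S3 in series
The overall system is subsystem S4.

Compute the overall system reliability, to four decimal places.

0.9711

R(encoder) = exp(−0.00055 × 250) = 0.871534
R(joint servo drive) = exp(−0.00016 × 250) = 0.960789
R(teach pendant interface) = exp(−0.00032 × 250) = 0.923116
R(gripper solenoid) = exp(−0.000048 × 250) = 0.988072
R(motion controller) = exp(−0.0013 × 250) = 0.722527
R(safety PLC) = exp(−0.00015 × 250) = 0.963194
Parallel (encoder and joint servo drive): 1 − (1 − 0.871534)(1 − 0.960789) = 0.994963
Series (gripper solenoid, motion controller, and safety PLC): 0.988072 × 0.722527 × 0.963194 = 0.687633
Parallel (teach pendant interface and [0.687633]): 1 − (1 − 0.923116)(1 − 0.687633) = 0.975984
Series ([0.994963] and [0.975984]): 0.994963 × 0.975984 = 0.9711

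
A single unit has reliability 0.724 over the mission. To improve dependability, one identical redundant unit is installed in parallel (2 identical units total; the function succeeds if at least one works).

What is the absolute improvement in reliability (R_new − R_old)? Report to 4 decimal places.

R_before = 0.724
R_after = 1 − (1 − 0.724)^2 = 0.9238
ΔR = 0.9238 − 0.724 = 0.1998

0.1998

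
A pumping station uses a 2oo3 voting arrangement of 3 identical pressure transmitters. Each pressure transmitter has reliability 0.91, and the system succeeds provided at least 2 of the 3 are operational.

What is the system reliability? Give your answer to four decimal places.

0.9772

R = Σ_{i=2}^{3} C(3,i) p^i (1−p)^{3−i} with p = 0.91
C(3,2)·0.91^2·0.09^1 = 0.223587
C(3,3)·0.91^3·0.09^0 = 0.753571
Sum = 0.9772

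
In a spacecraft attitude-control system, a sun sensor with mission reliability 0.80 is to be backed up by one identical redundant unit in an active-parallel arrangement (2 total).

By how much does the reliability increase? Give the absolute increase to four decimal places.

R_before = 0.80
R_after = 1 − (1 − 0.80)^2 = 0.9600
ΔR = 0.9600 − 0.80 = 0.1600

0.1600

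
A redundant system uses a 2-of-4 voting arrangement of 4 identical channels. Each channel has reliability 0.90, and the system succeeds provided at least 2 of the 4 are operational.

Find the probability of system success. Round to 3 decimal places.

0.996

R = Σ_{i=2}^{4} C(4,i) p^i (1−p)^{4−i} with p = 0.90
C(4,2)·0.90^2·0.10^2 = 0.04860
C(4,3)·0.90^3·0.10^1 = 0.29160
C(4,4)·0.90^4·0.10^0 = 0.65610
Sum = 0.996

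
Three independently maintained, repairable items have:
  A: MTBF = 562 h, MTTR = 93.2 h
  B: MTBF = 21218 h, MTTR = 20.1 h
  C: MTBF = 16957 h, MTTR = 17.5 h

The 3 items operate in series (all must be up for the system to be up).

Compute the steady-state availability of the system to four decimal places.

A(A) = MTBF/(MTBF+MTTR) = 562/(562+93.2) = 0.857753
A(B) = MTBF/(MTBF+MTTR) = 21218/(21218+20.1) = 0.999054
A(C) = MTBF/(MTBF+MTTR) = 16957/(16957+17.5) = 0.998969
Series availability: 0.857753 × 0.999054 × 0.998969 = 0.8561

0.8561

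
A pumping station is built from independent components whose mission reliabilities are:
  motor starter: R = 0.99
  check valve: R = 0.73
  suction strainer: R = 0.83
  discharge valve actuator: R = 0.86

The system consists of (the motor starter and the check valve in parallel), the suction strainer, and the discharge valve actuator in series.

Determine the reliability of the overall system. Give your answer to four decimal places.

0.7119

Parallel (motor starter and check valve): 1 − (1 − 0.990000)(1 − 0.730000) = 0.997300
Series ([0.997300], suction strainer, and discharge valve actuator): 0.997300 × 0.830000 × 0.860000 = 0.7119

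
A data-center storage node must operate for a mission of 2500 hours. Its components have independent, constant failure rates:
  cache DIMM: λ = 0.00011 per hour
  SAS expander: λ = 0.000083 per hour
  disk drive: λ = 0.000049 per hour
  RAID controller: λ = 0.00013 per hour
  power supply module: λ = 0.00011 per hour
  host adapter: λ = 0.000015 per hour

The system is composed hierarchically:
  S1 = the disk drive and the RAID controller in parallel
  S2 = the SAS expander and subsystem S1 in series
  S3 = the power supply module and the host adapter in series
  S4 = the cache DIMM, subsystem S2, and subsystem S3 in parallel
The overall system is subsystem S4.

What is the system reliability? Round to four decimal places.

R(cache DIMM) = exp(−0.00011 × 2500) = 0.759572
R(SAS expander) = exp(−0.000083 × 2500) = 0.812613
R(disk drive) = exp(−0.000049 × 2500) = 0.884706
R(RAID controller) = exp(−0.00013 × 2500) = 0.722527
R(power supply module) = exp(−0.00011 × 2500) = 0.759572
R(host adapter) = exp(−0.000015 × 2500) = 0.963194
Parallel (disk drive and RAID controller): 1 − (1 − 0.884706)(1 − 0.722527) = 0.968009
Series (SAS expander and [0.968009]): 0.812613 × 0.968009 = 0.786617
Series (power supply module and host adapter): 0.759572 × 0.963194 = 0.731615
Parallel (cache DIMM, [0.786617], and [0.731615]): 1 − (1 − 0.759572)(1 − 0.786617)(1 − 0.731615) = 0.9862

0.9862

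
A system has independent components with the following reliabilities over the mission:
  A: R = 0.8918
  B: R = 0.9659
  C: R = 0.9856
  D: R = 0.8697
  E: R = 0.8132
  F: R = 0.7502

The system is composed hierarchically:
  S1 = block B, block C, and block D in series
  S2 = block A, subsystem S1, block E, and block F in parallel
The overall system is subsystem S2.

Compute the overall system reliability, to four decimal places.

Series (B, C, and D): 0.965900 × 0.985600 × 0.869700 = 0.827947
Parallel (A, [0.827947], E, and F): 1 − (1 − 0.891800)(1 − 0.827947)(1 − 0.813200)(1 − 0.750200) = 0.9991

0.9991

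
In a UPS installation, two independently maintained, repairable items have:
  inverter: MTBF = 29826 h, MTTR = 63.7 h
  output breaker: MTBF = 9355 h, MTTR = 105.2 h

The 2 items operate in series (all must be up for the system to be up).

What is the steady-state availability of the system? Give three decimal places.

A(inverter) = MTBF/(MTBF+MTTR) = 29826/(29826+63.7) = 0.997869
A(output breaker) = MTBF/(MTBF+MTTR) = 9355/(9355+105.2) = 0.988880
Series availability: 0.997869 × 0.988880 = 0.987

0.987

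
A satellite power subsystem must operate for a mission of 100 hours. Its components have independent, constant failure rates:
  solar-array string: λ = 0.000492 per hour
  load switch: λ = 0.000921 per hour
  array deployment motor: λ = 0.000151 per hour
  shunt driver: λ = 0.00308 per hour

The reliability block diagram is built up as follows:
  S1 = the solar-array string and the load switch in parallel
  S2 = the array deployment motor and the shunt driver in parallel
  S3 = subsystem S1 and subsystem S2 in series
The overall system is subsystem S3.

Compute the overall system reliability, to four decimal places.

0.9918

R(solar-array string) = exp(−0.000492 × 100) = 0.951991
R(load switch) = exp(−0.000921 × 100) = 0.912014
R(array deployment motor) = exp(−0.000151 × 100) = 0.985013
R(shunt driver) = exp(−0.00308 × 100) = 0.734915
Parallel (solar-array string and load switch): 1 − (1 − 0.951991)(1 − 0.912014) = 0.995776
Parallel (array deployment motor and shunt driver): 1 − (1 − 0.985013)(1 − 0.734915) = 0.996027
Series ([0.995776] and [0.996027]): 0.995776 × 0.996027 = 0.9918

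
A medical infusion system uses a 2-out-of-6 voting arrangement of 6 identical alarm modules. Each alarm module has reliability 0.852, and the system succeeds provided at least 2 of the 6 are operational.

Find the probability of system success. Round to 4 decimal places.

R = Σ_{i=2}^{6} C(6,i) p^i (1−p)^{6−i} with p = 0.852
C(6,2)·0.852^2·0.148^4 = 0.005224
C(6,3)·0.852^3·0.148^3 = 0.040099
C(6,4)·0.852^4·0.148^2 = 0.173130
C(6,5)·0.852^5·0.148^1 = 0.398668
C(6,6)·0.852^6·0.148^0 = 0.382505
Sum = 0.9996

0.9996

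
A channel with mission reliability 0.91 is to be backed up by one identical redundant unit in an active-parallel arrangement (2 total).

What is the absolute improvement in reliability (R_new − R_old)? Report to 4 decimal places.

R_before = 0.91
R_after = 1 − (1 − 0.91)^2 = 0.9919
ΔR = 0.9919 − 0.91 = 0.0819

0.0819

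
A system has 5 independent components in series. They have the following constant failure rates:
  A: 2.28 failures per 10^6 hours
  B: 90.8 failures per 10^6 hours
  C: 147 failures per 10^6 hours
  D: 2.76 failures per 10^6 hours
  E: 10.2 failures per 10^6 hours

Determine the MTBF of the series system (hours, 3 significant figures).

Series of exponential components: λ_sys = Σ λ_i
λ_sys = 0.00000228 + 0.0000908 + 0.000147 + 0.00000276 + 0.0000102 = 2.5304e-04 /h
MTBF = 1 / λ_sys = 3950 h

3950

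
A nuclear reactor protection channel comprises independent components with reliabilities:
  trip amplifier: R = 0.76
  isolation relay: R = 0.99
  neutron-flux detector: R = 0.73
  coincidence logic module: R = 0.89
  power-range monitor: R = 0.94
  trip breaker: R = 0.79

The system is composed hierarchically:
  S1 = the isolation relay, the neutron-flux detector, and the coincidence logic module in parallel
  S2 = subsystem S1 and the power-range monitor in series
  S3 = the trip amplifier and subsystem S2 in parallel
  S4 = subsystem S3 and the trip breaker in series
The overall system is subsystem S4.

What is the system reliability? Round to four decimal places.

Parallel (isolation relay, neutron-flux detector, and coincidence logic module): 1 − (1 − 0.990000)(1 − 0.730000)(1 − 0.890000) = 0.999703
Series ([0.999703] and power-range monitor): 0.999703 × 0.940000 = 0.939721
Parallel (trip amplifier and [0.939721]): 1 − (1 − 0.760000)(1 − 0.939721) = 0.985533
Series ([0.985533] and trip breaker): 0.985533 × 0.790000 = 0.7786

0.7786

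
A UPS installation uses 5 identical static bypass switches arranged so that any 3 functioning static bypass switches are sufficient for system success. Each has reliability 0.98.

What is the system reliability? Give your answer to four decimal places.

0.9999

R = Σ_{i=3}^{5} C(5,i) p^i (1−p)^{5−i} with p = 0.98
C(5,3)·0.98^3·0.02^2 = 0.003765
C(5,4)·0.98^4·0.02^1 = 0.092237
C(5,5)·0.98^5·0.02^0 = 0.903921
Sum = 0.9999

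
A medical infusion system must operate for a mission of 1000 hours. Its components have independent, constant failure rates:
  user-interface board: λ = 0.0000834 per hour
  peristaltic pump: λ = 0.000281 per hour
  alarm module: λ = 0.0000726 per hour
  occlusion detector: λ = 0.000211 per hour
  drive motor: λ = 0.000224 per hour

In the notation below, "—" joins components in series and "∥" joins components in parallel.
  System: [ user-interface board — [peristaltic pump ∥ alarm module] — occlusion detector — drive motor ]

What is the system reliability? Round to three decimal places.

R(user-interface board) = exp(−0.0000834 × 1000) = 0.91998
R(peristaltic pump) = exp(−0.000281 × 1000) = 0.75503
R(alarm module) = exp(−0.0000726 × 1000) = 0.92997
R(occlusion detector) = exp(−0.000211 × 1000) = 0.80977
R(drive motor) = exp(−0.000224 × 1000) = 0.79932
Parallel (peristaltic pump and alarm module): 1 − (1 − 0.75503)(1 − 0.92997) = 0.98284
Series (user-interface board, [0.98284], occlusion detector, and drive motor): 0.91998 × 0.98284 × 0.80977 × 0.79932 = 0.585

0.585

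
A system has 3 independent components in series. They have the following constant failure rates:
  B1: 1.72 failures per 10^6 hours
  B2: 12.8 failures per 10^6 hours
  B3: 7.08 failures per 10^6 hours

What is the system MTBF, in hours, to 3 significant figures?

46300

Series of exponential components: λ_sys = Σ λ_i
λ_sys = 0.00000172 + 0.0000128 + 0.00000708 = 2.1600e-05 /h
MTBF = 1 / λ_sys = 46300 h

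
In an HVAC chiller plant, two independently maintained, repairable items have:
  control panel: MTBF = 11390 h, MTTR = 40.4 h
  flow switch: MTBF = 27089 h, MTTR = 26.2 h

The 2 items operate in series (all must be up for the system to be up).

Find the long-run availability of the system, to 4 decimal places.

0.9955

A(control panel) = MTBF/(MTBF+MTTR) = 11390/(11390+40.4) = 0.996466
A(flow switch) = MTBF/(MTBF+MTTR) = 27089/(27089+26.2) = 0.999034
Series availability: 0.996466 × 0.999034 = 0.9955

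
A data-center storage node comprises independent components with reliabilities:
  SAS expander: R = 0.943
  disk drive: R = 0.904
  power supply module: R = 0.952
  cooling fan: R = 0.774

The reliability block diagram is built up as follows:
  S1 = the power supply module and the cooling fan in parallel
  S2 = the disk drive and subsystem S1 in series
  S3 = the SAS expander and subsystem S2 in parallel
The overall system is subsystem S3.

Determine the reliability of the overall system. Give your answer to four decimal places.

Parallel (power supply module and cooling fan): 1 − (1 − 0.952000)(1 − 0.774000) = 0.989152
Series (disk drive and [0.989152]): 0.904000 × 0.989152 = 0.894193
Parallel (SAS expander and [0.894193]): 1 − (1 − 0.943000)(1 − 0.894193) = 0.9940

0.9940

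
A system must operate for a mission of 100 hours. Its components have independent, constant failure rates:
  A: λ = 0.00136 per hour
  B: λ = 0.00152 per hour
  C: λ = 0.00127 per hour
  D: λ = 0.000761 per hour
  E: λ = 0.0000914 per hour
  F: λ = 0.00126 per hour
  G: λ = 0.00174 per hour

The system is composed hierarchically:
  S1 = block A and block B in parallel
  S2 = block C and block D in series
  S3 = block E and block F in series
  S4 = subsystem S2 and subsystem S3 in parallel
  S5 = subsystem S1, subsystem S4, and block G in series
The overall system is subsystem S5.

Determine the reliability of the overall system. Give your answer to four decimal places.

R(A) = exp(−0.00136 × 100) = 0.872843
R(B) = exp(−0.00152 × 100) = 0.858988
R(C) = exp(−0.00127 × 100) = 0.880734
R(D) = exp(−0.000761 × 100) = 0.926724
R(E) = exp(−0.0000914 × 100) = 0.990902
R(F) = exp(−0.00126 × 100) = 0.881615
R(G) = exp(−0.00174 × 100) = 0.840297
Parallel (A and B): 1 − (1 − 0.872843)(1 − 0.858988) = 0.982069
Series (C and D): 0.880734 × 0.926724 = 0.816197
Series (E and F): 0.990902 × 0.881615 = 0.873594
Parallel ([0.816197] and [0.873594]): 1 − (1 − 0.816197)(1 − 0.873594) = 0.976766
Series ([0.982069], [0.976766], and G): 0.982069 × 0.976766 × 0.840297 = 0.8061

0.8061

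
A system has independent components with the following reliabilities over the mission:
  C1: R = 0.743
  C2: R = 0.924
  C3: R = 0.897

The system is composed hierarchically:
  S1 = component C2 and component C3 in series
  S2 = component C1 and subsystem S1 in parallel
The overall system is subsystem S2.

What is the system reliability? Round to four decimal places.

Series (C2 and C3): 0.924000 × 0.897000 = 0.828828
Parallel (C1 and [0.828828]): 1 − (1 − 0.743000)(1 − 0.828828) = 0.9560

0.9560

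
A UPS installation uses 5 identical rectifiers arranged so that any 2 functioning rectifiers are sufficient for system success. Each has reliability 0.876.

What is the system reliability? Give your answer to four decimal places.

0.9989

R = Σ_{i=2}^{5} C(5,i) p^i (1−p)^{5−i} with p = 0.876
C(5,2)·0.876^2·0.124^3 = 0.014631
C(5,3)·0.876^3·0.124^2 = 0.103361
C(5,4)·0.876^4·0.124^1 = 0.365097
C(5,5)·0.876^5·0.124^0 = 0.515847
Sum = 0.9989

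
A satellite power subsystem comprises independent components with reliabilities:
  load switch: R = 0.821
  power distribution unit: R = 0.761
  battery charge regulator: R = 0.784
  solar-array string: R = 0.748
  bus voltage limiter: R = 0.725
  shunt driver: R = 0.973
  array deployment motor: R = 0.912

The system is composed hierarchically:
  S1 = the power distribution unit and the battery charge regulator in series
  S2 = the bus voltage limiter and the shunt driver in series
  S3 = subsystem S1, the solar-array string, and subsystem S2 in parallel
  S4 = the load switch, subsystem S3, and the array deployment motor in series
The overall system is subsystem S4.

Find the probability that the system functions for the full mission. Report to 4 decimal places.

Series (power distribution unit and battery charge regulator): 0.761000 × 0.784000 = 0.596624
Series (bus voltage limiter and shunt driver): 0.725000 × 0.973000 = 0.705425
Parallel ([0.596624], solar-array string, and [0.705425]): 1 − (1 − 0.596624)(1 − 0.748000)(1 − 0.705425) = 0.970056
Series (load switch, [0.970056], and array deployment motor): 0.821000 × 0.970056 × 0.912000 = 0.7263

0.7263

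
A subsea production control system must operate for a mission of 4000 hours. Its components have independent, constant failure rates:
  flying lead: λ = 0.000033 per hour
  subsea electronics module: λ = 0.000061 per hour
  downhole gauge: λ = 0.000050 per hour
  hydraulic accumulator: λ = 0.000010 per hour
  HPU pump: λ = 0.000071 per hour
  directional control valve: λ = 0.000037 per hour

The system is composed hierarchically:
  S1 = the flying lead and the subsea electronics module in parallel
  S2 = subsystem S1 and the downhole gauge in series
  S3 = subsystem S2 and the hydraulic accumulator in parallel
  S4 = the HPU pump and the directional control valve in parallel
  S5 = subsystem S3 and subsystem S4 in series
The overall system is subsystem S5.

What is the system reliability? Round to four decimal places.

0.9583

R(flying lead) = exp(−0.000033 × 4000) = 0.876341
R(subsea electronics module) = exp(−0.000061 × 4000) = 0.783488
R(downhole gauge) = exp(−0.000050 × 4000) = 0.818731
R(hydraulic accumulator) = exp(−0.000010 × 4000) = 0.960789
R(HPU pump) = exp(−0.000071 × 4000) = 0.752767
R(directional control valve) = exp(−0.000037 × 4000) = 0.862431
Parallel (flying lead and subsea electronics module): 1 − (1 − 0.876341)(1 − 0.783488) = 0.973226
Series ([0.973226] and downhole gauge): 0.973226 × 0.818731 = 0.796810
Parallel ([0.796810] and hydraulic accumulator): 1 − (1 − 0.796810)(1 − 0.960789) = 0.992033
Parallel (HPU pump and directional control valve): 1 − (1 − 0.752767)(1 − 0.862431) = 0.965988
Series ([0.992033] and [0.965988]): 0.992033 × 0.965988 = 0.9583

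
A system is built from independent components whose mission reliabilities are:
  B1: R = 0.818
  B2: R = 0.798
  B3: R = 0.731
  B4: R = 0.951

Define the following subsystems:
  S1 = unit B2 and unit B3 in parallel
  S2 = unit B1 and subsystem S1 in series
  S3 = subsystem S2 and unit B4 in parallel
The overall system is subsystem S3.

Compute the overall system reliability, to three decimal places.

0.989

Parallel (B2 and B3): 1 − (1 − 0.79800)(1 − 0.73100) = 0.94566
Series (B1 and [0.94566]): 0.81800 × 0.94566 = 0.77355
Parallel ([0.77355] and B4): 1 − (1 − 0.77355)(1 − 0.95100) = 0.989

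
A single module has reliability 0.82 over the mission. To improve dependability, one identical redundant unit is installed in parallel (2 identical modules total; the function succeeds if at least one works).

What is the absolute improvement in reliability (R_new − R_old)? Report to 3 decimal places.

R_before = 0.82
R_after = 1 − (1 − 0.82)^2 = 0.968
ΔR = 0.968 − 0.82 = 0.148

0.148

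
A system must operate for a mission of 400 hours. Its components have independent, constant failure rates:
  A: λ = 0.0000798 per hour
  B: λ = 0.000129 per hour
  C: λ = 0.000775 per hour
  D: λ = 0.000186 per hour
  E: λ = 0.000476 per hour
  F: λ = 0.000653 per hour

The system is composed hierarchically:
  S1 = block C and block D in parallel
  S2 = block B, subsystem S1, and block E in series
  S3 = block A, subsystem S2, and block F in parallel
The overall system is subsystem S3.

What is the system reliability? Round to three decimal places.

0.998

R(A) = exp(−0.0000798 × 400) = 0.96858
R(B) = exp(−0.000129 × 400) = 0.94971
R(C) = exp(−0.000775 × 400) = 0.73345
R(D) = exp(−0.000186 × 400) = 0.92830
R(E) = exp(−0.000476 × 400) = 0.82663
R(F) = exp(−0.000653 × 400) = 0.77013
Parallel (C and D): 1 − (1 − 0.73345)(1 − 0.92830) = 0.98089
Series (B, [0.98089], and E): 0.94971 × 0.98089 × 0.82663 = 0.77006
Parallel (A, [0.77006], and F): 1 − (1 − 0.96858)(1 − 0.77006)(1 − 0.77013) = 0.998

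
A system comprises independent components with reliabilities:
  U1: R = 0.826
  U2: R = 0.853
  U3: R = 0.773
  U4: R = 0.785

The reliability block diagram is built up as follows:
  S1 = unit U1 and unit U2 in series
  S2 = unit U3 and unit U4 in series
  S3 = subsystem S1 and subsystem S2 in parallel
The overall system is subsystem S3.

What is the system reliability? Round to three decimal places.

Series (U1 and U2): 0.82600 × 0.85300 = 0.70458
Series (U3 and U4): 0.77300 × 0.78500 = 0.60681
Parallel ([0.70458] and [0.60681]): 1 − (1 − 0.70458)(1 − 0.60681) = 0.884

0.884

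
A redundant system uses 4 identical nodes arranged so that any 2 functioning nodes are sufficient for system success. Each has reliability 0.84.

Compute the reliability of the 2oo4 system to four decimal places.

R = Σ_{i=2}^{4} C(4,i) p^i (1−p)^{4−i} with p = 0.84
C(4,2)·0.84^2·0.16^2 = 0.108380
C(4,3)·0.84^3·0.16^1 = 0.379331
C(4,4)·0.84^4·0.16^0 = 0.497871
Sum = 0.9856

0.9856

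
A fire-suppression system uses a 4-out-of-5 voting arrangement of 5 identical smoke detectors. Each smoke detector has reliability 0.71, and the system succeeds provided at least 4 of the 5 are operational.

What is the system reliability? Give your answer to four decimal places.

0.5489

R = Σ_{i=4}^{5} C(5,i) p^i (1−p)^{5−i} with p = 0.71
C(5,4)·0.71^4·0.29^1 = 0.368469
C(5,5)·0.71^5·0.29^0 = 0.180423
Sum = 0.5489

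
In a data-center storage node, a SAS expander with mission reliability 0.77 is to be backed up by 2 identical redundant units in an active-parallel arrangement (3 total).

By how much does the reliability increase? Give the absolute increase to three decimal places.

R_before = 0.77
R_after = 1 − (1 − 0.77)^3 = 0.988
ΔR = 0.988 − 0.77 = 0.218

0.218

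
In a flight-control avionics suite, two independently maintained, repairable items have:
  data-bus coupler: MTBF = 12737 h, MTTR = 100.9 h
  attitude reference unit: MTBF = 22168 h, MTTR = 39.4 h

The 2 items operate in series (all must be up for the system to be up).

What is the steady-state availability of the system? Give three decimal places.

A(data-bus coupler) = MTBF/(MTBF+MTTR) = 12737/(12737+100.9) = 0.992140
A(attitude reference unit) = MTBF/(MTBF+MTTR) = 22168/(22168+39.4) = 0.998226
Series availability: 0.992140 × 0.998226 = 0.990

0.990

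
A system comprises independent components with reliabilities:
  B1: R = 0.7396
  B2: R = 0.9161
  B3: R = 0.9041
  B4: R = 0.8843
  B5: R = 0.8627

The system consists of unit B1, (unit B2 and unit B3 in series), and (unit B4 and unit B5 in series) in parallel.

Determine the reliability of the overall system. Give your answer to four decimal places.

Series (B2 and B3): 0.916100 × 0.904100 = 0.828246
Series (B4 and B5): 0.884300 × 0.862700 = 0.762886
Parallel (B1, [0.828246], and [0.762886]): 1 − (1 − 0.739600)(1 − 0.828246)(1 − 0.762886) = 0.9894

0.9894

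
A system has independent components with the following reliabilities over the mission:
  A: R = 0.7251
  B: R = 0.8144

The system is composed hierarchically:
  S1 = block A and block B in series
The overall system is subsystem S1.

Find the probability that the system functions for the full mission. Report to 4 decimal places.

Series (A and B): 0.725100 × 0.814400 = 0.5905

0.5905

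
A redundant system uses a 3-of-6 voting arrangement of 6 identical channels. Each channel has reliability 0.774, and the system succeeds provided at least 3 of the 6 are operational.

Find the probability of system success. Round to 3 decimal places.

R = Σ_{i=3}^{6} C(6,i) p^i (1−p)^{6−i} with p = 0.774
C(6,3)·0.774^3·0.226^3 = 0.10705
C(6,4)·0.774^4·0.226^2 = 0.27496
C(6,5)·0.774^5·0.226^1 = 0.37667
C(6,6)·0.774^6·0.226^0 = 0.21500
Sum = 0.974

0.974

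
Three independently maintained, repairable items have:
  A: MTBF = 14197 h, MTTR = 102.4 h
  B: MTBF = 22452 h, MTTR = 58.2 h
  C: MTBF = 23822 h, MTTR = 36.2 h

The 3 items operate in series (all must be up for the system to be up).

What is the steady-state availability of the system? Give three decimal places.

0.989

A(A) = MTBF/(MTBF+MTTR) = 14197/(14197+102.4) = 0.992839
A(B) = MTBF/(MTBF+MTTR) = 22452/(22452+58.2) = 0.997415
A(C) = MTBF/(MTBF+MTTR) = 23822/(23822+36.2) = 0.998483
Series availability: 0.992839 × 0.997415 × 0.998483 = 0.989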